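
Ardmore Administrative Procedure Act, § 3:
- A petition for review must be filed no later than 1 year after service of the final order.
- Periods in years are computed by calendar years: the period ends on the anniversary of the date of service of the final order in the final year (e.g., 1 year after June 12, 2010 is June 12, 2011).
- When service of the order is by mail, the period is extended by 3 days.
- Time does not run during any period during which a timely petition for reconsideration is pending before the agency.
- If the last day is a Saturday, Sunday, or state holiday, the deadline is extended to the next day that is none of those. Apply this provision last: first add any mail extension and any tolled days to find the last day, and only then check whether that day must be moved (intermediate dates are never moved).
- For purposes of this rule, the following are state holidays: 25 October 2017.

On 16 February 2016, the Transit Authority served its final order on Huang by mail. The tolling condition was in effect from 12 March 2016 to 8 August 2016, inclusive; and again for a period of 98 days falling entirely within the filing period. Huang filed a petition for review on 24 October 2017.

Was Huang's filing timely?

Yes

1 year after 16 February 2016 is February 16, 2017.
Service was by mail, adding 3 days: February 16, 2017 + 3 days = February 19, 2017.
From March 12, 2016 through August 8, 2016 inclusive is 150 days; tolling adds 150 days: February 19, 2017 + 150 days = July 19, 2017.
Tolling adds 98 days: July 19, 2017 + 98 days = October 25, 2017.
October 25, 2017 is a listed holiday. The next qualifying day is October 26, 2017.
The deadline is October 26, 2017; the filing on October 24, 2017 is on or before that date.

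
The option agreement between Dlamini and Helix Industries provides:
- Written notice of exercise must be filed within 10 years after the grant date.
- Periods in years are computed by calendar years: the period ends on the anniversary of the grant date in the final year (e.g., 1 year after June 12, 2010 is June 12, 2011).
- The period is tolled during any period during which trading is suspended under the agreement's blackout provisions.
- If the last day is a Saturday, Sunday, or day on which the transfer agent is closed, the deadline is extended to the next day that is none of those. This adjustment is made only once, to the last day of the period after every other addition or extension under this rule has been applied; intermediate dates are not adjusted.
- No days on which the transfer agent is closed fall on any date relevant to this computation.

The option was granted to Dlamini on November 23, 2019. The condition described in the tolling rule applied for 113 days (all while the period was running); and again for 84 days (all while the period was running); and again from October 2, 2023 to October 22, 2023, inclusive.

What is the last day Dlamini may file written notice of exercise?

10 years after November 23, 2019 is November 23, 2029.
Tolling adds 113 days: November 23, 2029 + 113 days = March 16, 2030.
Tolling adds 84 days: March 16, 2030 + 84 days = June 8, 2030.
From October 2, 2023 through October 22, 2023 inclusive is 21 days; tolling adds 21 days: June 8, 2030 + 21 days = June 29, 2030.
June 29, 2030 is Saturday; June 30, 2030 is Sunday. The next qualifying day is July 1, 2030.

July 1, 2030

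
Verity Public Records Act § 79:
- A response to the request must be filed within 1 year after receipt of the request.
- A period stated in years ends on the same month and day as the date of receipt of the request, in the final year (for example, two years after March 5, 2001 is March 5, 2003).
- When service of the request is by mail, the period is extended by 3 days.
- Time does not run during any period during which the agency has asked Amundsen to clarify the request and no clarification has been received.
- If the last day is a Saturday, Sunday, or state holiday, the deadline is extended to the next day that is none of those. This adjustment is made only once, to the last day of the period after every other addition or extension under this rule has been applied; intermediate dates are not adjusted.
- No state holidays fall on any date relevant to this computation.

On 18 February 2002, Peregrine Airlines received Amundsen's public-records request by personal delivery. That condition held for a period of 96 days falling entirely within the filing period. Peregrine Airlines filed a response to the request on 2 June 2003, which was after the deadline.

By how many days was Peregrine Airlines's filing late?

1 year after 18 February 2002 is February 18, 2003.
Service was not by mail, so no mail extension applies.
Tolling adds 96 days: February 18, 2003 + 96 days = May 25, 2003.
May 25, 2003 is Sunday. The next qualifying day is May 26, 2003.
The deadline is May 26, 2003; from May 26, 2003 to June 2, 2003 is 7 days.

7 days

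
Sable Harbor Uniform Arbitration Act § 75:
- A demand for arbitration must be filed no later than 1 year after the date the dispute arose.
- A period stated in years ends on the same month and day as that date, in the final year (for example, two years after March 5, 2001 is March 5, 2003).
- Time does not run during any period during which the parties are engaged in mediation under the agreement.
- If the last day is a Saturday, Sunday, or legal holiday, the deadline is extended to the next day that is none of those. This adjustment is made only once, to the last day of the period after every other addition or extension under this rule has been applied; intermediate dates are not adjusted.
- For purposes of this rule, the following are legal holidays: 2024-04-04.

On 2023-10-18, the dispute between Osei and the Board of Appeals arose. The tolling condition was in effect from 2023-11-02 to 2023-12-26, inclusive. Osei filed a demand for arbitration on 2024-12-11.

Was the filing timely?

Yes

1 year after 2023-10-18 is October 18, 2024.
From November 2, 2023 through December 26, 2023 inclusive is 55 days; tolling adds 55 days: October 18, 2024 + 55 days = December 12, 2024.
December 12, 2024 is a Thursday and not a legal holiday, so no extension applies.
The deadline is December 12, 2024; the filing on December 11, 2024 is on or before that date.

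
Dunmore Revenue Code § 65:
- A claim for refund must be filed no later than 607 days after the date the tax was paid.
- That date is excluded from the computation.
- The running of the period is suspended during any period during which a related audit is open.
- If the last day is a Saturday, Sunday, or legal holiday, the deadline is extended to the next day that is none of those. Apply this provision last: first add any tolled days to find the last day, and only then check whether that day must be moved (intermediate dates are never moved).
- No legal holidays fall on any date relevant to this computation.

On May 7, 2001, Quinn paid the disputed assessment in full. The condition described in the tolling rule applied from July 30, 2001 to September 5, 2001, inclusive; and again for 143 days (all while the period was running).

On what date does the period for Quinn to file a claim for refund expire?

July 4, 2003

607 days after May 7, 2001 is January 4, 2003.
From July 30, 2001 through September 5, 2001 inclusive is 38 days; tolling adds 38 days: January 4, 2003 + 38 days = February 11, 2003.
Tolling adds 143 days: February 11, 2003 + 143 days = July 4, 2003.
July 4, 2003 is a Friday and not a legal holiday, so no extension applies.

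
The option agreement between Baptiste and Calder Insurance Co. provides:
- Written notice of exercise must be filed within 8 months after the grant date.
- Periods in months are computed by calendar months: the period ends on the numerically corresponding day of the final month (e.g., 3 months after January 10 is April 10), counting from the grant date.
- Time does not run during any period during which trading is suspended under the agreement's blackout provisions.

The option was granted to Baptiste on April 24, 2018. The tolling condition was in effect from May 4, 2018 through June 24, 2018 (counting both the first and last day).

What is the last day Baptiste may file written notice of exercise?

February 14, 2019

8 months after April 24, 2018 is December 24, 2018.
From May 4, 2018 through June 24, 2018 inclusive is 52 days; tolling adds 52 days: December 24, 2018 + 52 days = February 14, 2019.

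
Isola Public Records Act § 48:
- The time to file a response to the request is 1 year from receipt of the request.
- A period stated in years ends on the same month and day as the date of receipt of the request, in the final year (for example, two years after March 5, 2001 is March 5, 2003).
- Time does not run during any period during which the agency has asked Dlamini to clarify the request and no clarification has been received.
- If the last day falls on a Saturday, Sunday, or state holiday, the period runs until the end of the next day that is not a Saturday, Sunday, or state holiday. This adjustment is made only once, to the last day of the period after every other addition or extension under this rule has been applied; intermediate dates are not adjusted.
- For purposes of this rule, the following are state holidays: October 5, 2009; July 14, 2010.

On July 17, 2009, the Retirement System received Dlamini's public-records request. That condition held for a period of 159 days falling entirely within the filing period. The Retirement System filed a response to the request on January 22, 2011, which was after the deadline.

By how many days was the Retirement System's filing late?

1 year after July 17, 2009 is July 17, 2010.
Tolling adds 159 days: July 17, 2010 + 159 days = December 23, 2010.
December 23, 2010 is a Thursday and not a state holiday, so no extension applies.
The deadline is December 23, 2010; from December 23, 2010 to January 22, 2011 is 30 days.

30 days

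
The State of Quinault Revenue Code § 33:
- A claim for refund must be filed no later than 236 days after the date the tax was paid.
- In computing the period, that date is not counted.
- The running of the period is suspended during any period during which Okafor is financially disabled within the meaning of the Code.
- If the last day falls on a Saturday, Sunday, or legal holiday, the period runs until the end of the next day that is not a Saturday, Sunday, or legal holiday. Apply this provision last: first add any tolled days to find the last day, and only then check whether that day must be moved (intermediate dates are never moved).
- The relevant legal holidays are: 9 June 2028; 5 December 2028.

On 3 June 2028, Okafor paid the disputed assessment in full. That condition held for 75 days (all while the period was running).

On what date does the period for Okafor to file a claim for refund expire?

236 days after 3 June 2028 is January 25, 2029.
Tolling adds 75 days: January 25, 2029 + 75 days = April 10, 2029.
April 10, 2029 is a Tuesday and not a legal holiday, so no extension applies.

April 10, 2029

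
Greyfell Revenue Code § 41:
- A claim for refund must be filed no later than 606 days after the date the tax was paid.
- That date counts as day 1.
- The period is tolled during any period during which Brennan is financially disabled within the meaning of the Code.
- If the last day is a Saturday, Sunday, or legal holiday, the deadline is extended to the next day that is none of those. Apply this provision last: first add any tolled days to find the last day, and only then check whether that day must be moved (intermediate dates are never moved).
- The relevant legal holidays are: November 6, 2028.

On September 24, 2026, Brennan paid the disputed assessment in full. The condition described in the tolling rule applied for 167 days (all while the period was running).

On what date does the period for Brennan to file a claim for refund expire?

November 7, 2028

Counting September 24, 2026 as day 1, day 606 is May 21, 2028.
Tolling adds 167 days: May 21, 2028 + 167 days = November 4, 2028.
November 4, 2028 is Saturday; November 5, 2028 is Sunday; November 6, 2028 is a listed holiday. The next qualifying day is November 7, 2028.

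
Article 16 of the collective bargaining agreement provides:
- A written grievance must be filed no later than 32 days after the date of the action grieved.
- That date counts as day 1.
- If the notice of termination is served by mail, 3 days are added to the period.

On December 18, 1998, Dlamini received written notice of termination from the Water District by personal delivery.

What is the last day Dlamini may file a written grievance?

January 18, 1999

Counting December 18, 1998 as day 1, day 32 is January 18, 1999.
Service was not by mail, so no mail extension applies.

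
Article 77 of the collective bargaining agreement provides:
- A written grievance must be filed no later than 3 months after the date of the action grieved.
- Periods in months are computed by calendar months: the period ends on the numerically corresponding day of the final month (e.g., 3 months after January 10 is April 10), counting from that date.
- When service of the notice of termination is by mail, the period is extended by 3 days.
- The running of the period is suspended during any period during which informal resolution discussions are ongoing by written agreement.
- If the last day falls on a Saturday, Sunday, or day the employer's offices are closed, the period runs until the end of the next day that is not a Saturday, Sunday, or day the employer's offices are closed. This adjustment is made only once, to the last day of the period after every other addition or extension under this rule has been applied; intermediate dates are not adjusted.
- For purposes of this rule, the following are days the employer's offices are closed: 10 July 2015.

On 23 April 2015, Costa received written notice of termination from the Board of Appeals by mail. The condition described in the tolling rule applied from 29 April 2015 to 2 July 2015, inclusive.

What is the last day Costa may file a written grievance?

3 months after 23 April 2015 is July 23, 2015.
Service was by mail, adding 3 days: July 23, 2015 + 3 days = July 26, 2015.
From April 29, 2015 through July 2, 2015 inclusive is 65 days; tolling adds 65 days: July 26, 2015 + 65 days = September 29, 2015.
September 29, 2015 is a Tuesday and not a day the employer's offices are closed, so no extension applies.

September 29, 2015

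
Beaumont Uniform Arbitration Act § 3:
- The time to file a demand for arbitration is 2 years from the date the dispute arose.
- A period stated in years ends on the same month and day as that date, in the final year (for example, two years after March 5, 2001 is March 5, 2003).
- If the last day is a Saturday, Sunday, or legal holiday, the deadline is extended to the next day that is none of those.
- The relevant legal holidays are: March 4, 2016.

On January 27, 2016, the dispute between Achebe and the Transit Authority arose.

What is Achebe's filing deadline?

2 years after January 27, 2016 is January 27, 2018.
January 27, 2018 is Saturday; January 28, 2018 is Sunday. The next qualifying day is January 29, 2018.

January 29, 2018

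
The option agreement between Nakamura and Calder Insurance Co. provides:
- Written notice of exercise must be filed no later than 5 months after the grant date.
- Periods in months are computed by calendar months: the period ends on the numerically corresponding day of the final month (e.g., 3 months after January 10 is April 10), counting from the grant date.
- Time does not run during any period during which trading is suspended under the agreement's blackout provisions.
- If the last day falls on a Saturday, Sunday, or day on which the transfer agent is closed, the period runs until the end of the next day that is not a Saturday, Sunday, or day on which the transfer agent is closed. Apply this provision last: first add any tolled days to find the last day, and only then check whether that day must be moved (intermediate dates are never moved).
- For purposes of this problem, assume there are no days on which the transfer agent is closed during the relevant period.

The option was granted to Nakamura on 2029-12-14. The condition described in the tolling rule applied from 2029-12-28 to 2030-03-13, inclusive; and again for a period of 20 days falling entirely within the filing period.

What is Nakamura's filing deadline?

August 19, 2030

5 months after 2029-12-14 is May 14, 2030.
From December 28, 2029 through March 13, 2030 inclusive is 76 days; tolling adds 76 days: May 14, 2030 + 76 days = July 29, 2030.
Tolling adds 20 days: July 29, 2030 + 20 days = August 18, 2030.
August 18, 2030 is Sunday. The next qualifying day is August 19, 2030.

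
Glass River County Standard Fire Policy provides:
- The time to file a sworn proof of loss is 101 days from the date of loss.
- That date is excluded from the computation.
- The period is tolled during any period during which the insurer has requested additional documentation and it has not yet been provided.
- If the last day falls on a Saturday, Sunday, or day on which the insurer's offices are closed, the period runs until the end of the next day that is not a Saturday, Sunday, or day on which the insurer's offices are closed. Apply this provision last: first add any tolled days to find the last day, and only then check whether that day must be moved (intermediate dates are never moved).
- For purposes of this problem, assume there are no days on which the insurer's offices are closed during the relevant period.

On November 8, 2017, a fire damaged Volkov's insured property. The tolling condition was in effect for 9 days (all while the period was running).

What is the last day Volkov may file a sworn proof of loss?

February 26, 2018

101 days after November 8, 2017 is February 17, 2018.
Tolling adds 9 days: February 17, 2018 + 9 days = February 26, 2018.
February 26, 2018 is a Monday and not a day on which the insurer's offices are closed, so no extension applies.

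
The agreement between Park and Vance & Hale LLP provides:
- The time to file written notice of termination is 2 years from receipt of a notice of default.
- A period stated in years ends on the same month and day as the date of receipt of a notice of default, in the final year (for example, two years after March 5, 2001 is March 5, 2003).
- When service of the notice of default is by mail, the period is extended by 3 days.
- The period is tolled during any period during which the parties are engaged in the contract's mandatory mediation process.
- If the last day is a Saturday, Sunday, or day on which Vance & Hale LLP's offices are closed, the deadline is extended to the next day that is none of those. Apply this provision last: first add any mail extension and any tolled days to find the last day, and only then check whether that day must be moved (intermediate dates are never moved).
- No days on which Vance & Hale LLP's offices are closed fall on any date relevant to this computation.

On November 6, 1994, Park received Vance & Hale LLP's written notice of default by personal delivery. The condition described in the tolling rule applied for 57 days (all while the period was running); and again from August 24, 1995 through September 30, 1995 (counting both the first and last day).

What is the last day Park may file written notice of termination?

2 years after November 6, 1994 is November 6, 1996.
Service was not by mail, so no mail extension applies.
Tolling adds 57 days: November 6, 1996 + 57 days = January 2, 1997.
From August 24, 1995 through September 30, 1995 inclusive is 38 days; tolling adds 38 days: January 2, 1997 + 38 days = February 9, 1997.
February 9, 1997 is Sunday. The next qualifying day is February 10, 1997.

February 10, 1997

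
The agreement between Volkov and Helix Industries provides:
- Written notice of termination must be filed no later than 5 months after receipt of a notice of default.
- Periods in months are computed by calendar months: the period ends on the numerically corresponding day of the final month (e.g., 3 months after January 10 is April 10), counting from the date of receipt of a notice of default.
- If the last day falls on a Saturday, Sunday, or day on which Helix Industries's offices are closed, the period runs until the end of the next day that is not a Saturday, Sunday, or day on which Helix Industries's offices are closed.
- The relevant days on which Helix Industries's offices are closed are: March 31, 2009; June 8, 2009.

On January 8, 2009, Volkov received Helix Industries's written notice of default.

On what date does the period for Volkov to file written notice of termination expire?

June 9, 2009

5 months after January 8, 2009 is June 8, 2009.
June 8, 2009 is a listed holiday. The next qualifying day is June 9, 2009.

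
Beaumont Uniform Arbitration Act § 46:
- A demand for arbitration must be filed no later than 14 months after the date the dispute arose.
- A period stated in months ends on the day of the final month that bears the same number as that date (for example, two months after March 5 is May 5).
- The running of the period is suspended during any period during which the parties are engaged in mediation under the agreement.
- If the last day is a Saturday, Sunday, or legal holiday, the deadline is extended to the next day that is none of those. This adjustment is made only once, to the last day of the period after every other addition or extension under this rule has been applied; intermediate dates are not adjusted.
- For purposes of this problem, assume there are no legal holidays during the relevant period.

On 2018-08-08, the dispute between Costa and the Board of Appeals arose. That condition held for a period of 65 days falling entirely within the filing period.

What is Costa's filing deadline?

December 12, 2019

14 months after 2018-08-08 is October 8, 2019.
Tolling adds 65 days: October 8, 2019 + 65 days = December 12, 2019.
December 12, 2019 is a Thursday and not a legal holiday, so no extension applies.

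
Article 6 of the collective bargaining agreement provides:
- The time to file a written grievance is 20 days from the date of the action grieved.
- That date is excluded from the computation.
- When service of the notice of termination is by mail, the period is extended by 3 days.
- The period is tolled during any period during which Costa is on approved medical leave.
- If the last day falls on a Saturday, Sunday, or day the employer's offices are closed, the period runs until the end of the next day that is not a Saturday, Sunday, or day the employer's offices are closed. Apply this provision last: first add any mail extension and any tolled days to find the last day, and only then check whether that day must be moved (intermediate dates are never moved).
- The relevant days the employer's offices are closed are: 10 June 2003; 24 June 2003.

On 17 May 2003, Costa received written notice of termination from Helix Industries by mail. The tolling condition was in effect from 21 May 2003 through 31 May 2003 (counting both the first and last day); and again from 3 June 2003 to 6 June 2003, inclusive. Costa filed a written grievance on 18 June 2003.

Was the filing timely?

20 days after 17 May 2003 is June 6, 2003.
Service was by mail, adding 3 days: June 6, 2003 + 3 days = June 9, 2003.
From May 21, 2003 through May 31, 2003 inclusive is 11 days; tolling adds 11 days: June 9, 2003 + 11 days = June 20, 2003.
From June 3, 2003 through June 6, 2003 inclusive is 4 days; tolling adds 4 days: June 20, 2003 + 4 days = June 24, 2003.
June 24, 2003 is a listed holiday. The next qualifying day is June 25, 2003.
The deadline is June 25, 2003; the filing on June 18, 2003 is on or before that date.

Yes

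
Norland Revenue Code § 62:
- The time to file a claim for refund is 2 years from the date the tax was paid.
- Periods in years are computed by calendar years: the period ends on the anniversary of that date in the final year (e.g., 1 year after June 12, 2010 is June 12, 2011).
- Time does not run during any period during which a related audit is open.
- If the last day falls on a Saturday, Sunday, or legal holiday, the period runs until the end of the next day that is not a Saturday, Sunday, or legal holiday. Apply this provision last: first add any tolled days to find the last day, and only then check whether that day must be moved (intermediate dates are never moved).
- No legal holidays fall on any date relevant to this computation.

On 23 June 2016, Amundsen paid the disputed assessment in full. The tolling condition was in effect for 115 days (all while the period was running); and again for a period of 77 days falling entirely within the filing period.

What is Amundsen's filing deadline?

2 years after 23 June 2016 is June 23, 2018.
Tolling adds 115 days: June 23, 2018 + 115 days = October 16, 2018.
Tolling adds 77 days: October 16, 2018 + 77 days = January 1, 2019.
January 1, 2019 is a Tuesday and not a legal holiday, so no extension applies.

January 1, 2019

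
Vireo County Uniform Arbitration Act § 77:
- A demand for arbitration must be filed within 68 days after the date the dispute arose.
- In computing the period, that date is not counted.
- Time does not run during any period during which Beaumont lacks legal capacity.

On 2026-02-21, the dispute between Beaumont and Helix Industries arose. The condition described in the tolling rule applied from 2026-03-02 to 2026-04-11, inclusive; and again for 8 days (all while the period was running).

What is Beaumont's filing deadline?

June 18, 2026

68 days after 2026-02-21 is April 30, 2026.
From March 2, 2026 through April 11, 2026 inclusive is 41 days; tolling adds 41 days: April 30, 2026 + 41 days = June 10, 2026.
Tolling adds 8 days: June 10, 2026 + 8 days = June 18, 2026.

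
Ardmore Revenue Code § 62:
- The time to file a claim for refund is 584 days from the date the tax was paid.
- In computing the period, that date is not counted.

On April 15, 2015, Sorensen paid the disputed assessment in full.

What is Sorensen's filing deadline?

584 days after April 15, 2015 is November 19, 2016.

November 19, 2016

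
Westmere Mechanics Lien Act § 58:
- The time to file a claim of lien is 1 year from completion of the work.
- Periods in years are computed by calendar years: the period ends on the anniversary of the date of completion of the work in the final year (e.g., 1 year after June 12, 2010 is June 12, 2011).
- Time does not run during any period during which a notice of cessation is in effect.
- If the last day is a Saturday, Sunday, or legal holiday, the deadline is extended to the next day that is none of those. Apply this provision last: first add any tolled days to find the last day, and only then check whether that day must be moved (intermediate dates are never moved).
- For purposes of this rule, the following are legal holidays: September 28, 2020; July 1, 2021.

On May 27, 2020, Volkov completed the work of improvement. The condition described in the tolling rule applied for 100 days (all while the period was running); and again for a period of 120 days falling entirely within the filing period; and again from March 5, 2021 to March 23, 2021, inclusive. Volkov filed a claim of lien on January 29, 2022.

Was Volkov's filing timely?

1 year after May 27, 2020 is May 27, 2021.
Tolling adds 100 days: May 27, 2021 + 100 days = September 4, 2021.
Tolling adds 120 days: September 4, 2021 + 120 days = January 2, 2022.
From March 5, 2021 through March 23, 2021 inclusive is 19 days; tolling adds 19 days: January 2, 2022 + 19 days = January 21, 2022.
January 21, 2022 is a Friday and not a legal holiday, so no extension applies.
The deadline is January 21, 2022; the filing on January 29, 2022 is after that date.

No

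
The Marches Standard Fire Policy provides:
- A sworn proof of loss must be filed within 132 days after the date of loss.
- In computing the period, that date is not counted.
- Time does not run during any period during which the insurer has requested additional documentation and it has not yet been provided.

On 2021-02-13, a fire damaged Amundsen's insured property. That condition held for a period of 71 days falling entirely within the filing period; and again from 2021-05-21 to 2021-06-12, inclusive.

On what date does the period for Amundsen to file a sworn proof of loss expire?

132 days after 2021-02-13 is June 25, 2021.
Tolling adds 71 days: June 25, 2021 + 71 days = September 4, 2021.
From May 21, 2021 through June 12, 2021 inclusive is 23 days; tolling adds 23 days: September 4, 2021 + 23 days = September 27, 2021.

September 27, 2021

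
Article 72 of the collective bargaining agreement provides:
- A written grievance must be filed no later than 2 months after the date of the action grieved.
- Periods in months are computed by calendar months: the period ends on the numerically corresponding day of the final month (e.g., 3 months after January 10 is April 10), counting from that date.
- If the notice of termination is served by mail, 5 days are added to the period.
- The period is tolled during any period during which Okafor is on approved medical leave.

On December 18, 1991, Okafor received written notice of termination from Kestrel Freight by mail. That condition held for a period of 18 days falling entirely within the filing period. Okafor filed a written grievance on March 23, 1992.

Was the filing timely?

2 months after December 18, 1991 is February 18, 1992.
Service was by mail, adding 5 days: February 18, 1992 + 5 days = February 23, 1992.
Tolling adds 18 days: February 23, 1992 + 18 days = March 12, 1992.
The deadline is March 12, 1992; the filing on March 23, 1992 is after that date.

No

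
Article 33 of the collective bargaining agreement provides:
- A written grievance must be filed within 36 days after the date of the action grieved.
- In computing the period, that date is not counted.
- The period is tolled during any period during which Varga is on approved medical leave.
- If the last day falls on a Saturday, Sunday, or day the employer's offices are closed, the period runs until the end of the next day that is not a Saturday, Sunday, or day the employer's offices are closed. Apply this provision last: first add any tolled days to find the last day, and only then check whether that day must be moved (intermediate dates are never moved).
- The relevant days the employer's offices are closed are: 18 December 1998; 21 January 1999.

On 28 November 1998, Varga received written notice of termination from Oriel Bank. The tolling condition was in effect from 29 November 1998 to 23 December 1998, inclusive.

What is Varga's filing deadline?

January 28, 1999

36 days after 28 November 1998 is January 3, 1999.
From November 29, 1998 through December 23, 1998 inclusive is 25 days; tolling adds 25 days: January 3, 1999 + 25 days = January 28, 1999.
January 28, 1999 is a Thursday and not a day the employer's offices are closed, so no extension applies.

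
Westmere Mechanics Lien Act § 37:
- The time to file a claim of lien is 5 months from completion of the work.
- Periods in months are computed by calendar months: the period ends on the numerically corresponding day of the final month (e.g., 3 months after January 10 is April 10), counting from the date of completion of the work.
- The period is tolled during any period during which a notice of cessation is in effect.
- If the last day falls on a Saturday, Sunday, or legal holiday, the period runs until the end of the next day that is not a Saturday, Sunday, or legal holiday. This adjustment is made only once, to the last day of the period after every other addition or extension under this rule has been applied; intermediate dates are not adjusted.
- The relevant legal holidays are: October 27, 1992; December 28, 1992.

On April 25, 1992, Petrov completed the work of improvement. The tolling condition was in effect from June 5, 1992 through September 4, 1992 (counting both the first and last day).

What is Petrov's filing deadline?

5 months after April 25, 1992 is September 25, 1992.
From June 5, 1992 through September 4, 1992 inclusive is 92 days; tolling adds 92 days: September 25, 1992 + 92 days = December 26, 1992.
December 26, 1992 is Saturday; December 27, 1992 is Sunday; December 28, 1992 is a listed holiday. The next qualifying day is December 29, 1992.

December 29, 1992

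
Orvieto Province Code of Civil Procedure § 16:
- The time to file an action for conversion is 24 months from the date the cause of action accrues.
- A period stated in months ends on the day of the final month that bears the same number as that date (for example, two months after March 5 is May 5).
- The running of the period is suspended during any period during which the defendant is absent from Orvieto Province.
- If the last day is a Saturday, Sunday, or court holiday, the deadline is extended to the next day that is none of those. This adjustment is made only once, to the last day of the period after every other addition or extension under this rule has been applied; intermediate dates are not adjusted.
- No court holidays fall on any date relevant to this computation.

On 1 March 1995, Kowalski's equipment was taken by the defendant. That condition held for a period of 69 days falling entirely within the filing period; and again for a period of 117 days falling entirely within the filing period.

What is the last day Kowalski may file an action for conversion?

24 months after 1 March 1995 is March 1, 1997.
Tolling adds 69 days: March 1, 1997 + 69 days = May 9, 1997.
Tolling adds 117 days: May 9, 1997 + 117 days = September 3, 1997.
September 3, 1997 is a Wednesday and not a court holiday, so no extension applies.

September 3, 1997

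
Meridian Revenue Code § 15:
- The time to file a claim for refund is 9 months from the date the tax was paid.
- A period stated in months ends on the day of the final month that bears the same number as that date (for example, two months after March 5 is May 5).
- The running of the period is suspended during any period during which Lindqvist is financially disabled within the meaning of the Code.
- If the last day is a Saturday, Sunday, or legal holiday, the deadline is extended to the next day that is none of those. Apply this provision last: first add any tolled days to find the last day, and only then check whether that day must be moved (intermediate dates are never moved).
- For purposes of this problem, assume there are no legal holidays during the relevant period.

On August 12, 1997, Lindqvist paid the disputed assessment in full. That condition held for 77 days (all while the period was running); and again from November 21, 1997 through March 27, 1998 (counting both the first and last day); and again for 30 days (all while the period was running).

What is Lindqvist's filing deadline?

9 months after August 12, 1997 is May 12, 1998.
Tolling adds 77 days: May 12, 1998 + 77 days = July 28, 1998.
From November 21, 1997 through March 27, 1998 inclusive is 127 days; tolling adds 127 days: July 28, 1998 + 127 days = December 2, 1998.
Tolling adds 30 days: December 2, 1998 + 30 days = January 1, 1999.
January 1, 1999 is a Friday and not a legal holiday, so no extension applies.

January 1, 1999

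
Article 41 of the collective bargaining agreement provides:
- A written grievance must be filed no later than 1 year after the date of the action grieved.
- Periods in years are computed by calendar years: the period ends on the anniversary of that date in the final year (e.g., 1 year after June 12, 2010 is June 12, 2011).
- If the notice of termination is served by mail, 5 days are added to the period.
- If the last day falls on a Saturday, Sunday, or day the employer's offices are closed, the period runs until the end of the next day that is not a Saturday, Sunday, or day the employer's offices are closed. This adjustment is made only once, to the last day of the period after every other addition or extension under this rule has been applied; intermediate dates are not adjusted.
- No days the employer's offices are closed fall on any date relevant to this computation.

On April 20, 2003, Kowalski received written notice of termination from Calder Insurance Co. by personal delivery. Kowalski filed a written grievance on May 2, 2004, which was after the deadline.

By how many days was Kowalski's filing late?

1 year after April 20, 2003 is April 20, 2004.
Service was not by mail, so no mail extension applies.
April 20, 2004 is a Tuesday and not a day the employer's offices are closed, so no extension applies.
The deadline is April 20, 2004; from April 20, 2004 to May 2, 2004 is 12 days.

12 days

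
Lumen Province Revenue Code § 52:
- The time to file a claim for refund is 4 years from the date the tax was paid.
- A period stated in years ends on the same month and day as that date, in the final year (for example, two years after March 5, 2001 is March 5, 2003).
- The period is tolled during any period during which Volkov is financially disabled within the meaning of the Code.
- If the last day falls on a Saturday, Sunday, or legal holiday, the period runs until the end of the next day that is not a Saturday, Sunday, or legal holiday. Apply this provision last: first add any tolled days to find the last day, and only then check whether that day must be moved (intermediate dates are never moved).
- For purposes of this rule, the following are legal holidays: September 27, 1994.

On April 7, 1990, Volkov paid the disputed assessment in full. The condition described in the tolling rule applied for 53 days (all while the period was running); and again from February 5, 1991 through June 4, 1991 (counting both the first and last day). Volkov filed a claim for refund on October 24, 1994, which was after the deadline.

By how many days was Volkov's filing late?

26 days

4 years after April 7, 1990 is April 7, 1994.
Tolling adds 53 days: April 7, 1994 + 53 days = May 30, 1994.
From February 5, 1991 through June 4, 1991 inclusive is 120 days; tolling adds 120 days: May 30, 1994 + 120 days = September 27, 1994.
September 27, 1994 is a listed holiday. The next qualifying day is September 28, 1994.
The deadline is September 28, 1994; from September 28, 1994 to October 24, 1994 is 26 days.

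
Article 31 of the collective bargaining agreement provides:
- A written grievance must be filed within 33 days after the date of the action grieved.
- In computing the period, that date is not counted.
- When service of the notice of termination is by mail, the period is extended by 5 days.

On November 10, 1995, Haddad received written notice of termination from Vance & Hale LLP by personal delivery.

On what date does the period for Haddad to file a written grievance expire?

December 13, 1995

33 days after November 10, 1995 is December 13, 1995.
Service was not by mail, so no mail extension applies.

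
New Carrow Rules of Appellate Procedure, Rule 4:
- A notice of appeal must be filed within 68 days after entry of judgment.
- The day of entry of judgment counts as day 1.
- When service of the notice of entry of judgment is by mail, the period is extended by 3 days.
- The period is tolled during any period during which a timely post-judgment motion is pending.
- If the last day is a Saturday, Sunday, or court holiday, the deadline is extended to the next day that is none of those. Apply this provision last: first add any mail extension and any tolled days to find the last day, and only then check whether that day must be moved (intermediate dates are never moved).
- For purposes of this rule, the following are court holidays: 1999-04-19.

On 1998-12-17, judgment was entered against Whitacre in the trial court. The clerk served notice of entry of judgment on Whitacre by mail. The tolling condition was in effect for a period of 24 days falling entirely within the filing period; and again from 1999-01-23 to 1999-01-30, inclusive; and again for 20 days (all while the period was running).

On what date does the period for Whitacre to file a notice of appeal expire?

April 20, 1999

Counting 1998-12-17 as day 1, day 68 is February 22, 1999.
Service was by mail, adding 3 days: February 22, 1999 + 3 days = February 25, 1999.
Tolling adds 24 days: February 25, 1999 + 24 days = March 21, 1999.
From January 23, 1999 through January 30, 1999 inclusive is 8 days; tolling adds 8 days: March 21, 1999 + 8 days = March 29, 1999.
Tolling adds 20 days: March 29, 1999 + 20 days = April 18, 1999.
April 18, 1999 is Sunday; April 19, 1999 is a listed holiday. The next qualifying day is April 20, 1999.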